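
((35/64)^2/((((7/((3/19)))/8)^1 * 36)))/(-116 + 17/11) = -1925/146970624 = -0.00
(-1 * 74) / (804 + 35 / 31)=-2294 / 24959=-0.09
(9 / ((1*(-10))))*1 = -9 / 10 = -0.90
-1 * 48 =-48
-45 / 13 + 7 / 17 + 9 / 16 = -8795 / 3536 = -2.49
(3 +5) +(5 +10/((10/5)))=18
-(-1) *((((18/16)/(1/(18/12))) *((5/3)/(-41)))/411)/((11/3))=-45/988592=-0.00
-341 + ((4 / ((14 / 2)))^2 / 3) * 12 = -16645 / 49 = -339.69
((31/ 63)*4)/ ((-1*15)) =-124/ 945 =-0.13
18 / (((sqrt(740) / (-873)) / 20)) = -11553.16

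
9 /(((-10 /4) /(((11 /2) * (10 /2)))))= -99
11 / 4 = 2.75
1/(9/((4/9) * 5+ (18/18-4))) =-0.09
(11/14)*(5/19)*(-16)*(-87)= 38280/133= 287.82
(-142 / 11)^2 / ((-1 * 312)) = -5041 / 9438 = -0.53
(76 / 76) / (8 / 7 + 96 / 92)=161 / 352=0.46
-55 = -55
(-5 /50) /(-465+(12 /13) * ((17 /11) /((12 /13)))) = 11 /50980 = 0.00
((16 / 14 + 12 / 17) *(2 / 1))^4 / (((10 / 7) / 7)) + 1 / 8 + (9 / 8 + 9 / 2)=15086512167 / 16370116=921.59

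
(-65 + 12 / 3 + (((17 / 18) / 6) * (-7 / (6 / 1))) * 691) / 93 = -121757 / 60264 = -2.02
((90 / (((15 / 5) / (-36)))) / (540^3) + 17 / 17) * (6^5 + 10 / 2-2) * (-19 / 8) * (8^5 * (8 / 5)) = -29421892947968 / 30375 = -968621990.06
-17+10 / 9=-143 / 9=-15.89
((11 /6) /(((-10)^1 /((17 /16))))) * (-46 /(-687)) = -0.01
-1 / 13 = -0.08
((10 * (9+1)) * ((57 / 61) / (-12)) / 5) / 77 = -95 / 4697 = -0.02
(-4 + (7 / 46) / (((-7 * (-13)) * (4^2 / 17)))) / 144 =-0.03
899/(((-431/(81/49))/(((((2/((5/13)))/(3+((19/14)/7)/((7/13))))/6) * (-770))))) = 680323644/993455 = 684.81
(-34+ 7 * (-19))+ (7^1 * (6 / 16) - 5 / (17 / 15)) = -22955 / 136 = -168.79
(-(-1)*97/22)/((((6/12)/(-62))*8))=-68.34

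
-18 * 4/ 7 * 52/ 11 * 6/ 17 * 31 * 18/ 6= -2089152/ 1309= -1595.99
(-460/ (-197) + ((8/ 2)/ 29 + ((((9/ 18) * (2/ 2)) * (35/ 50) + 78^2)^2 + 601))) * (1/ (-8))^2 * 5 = 84597917517297/ 29250560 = 2892181.12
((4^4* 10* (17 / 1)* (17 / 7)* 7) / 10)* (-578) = -42762752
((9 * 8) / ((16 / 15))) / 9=15 / 2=7.50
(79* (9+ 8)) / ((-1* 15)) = -1343 / 15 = -89.53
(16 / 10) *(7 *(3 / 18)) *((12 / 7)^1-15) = -124 / 5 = -24.80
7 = 7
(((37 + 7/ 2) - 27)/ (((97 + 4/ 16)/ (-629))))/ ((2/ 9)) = -392.92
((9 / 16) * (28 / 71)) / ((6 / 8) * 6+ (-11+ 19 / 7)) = -0.06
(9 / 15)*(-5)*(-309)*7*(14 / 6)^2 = 35329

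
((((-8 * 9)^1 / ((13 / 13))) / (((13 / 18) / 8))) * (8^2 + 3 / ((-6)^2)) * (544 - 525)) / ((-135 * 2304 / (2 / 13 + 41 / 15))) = 8225993 / 912600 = 9.01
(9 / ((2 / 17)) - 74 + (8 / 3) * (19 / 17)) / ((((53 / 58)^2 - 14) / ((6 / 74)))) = -940238 / 27856523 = -0.03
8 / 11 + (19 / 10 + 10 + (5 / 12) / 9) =75281 / 5940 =12.67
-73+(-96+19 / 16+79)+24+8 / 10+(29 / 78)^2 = -7772221 / 121680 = -63.87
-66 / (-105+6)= 2 / 3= 0.67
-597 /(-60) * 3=597 /20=29.85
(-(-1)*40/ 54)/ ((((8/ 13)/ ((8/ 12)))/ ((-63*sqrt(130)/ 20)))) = -91*sqrt(130)/ 36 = -28.82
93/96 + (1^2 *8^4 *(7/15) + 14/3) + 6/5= 184157/96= 1918.30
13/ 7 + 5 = 48/ 7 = 6.86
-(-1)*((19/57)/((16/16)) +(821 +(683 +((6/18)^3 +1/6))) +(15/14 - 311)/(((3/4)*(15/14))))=302089/270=1118.85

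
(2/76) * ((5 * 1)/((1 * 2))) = 0.07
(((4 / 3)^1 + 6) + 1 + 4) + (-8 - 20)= -47 / 3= -15.67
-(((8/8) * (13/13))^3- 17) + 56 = 72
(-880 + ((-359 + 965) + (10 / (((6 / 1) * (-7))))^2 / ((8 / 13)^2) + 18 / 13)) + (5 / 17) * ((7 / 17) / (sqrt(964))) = -99970931 / 366912 + 35 * sqrt(241) / 139298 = -272.46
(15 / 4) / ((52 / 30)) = 225 / 104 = 2.16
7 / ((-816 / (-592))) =259 / 51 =5.08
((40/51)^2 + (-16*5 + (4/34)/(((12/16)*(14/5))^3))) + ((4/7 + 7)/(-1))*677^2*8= -74302276935032/2676429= -27761721.66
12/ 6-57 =-55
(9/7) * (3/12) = 9/28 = 0.32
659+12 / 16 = 2639 / 4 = 659.75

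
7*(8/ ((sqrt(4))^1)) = 28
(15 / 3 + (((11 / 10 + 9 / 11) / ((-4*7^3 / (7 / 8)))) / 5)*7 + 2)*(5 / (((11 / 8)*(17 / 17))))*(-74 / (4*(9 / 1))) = -31900993 / 609840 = -52.31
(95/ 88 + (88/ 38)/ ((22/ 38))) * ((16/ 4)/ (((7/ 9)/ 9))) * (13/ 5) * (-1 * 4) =-941382/ 385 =-2445.15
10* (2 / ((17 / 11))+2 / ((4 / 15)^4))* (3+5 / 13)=47489255 / 3536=13430.22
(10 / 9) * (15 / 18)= 25 / 27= 0.93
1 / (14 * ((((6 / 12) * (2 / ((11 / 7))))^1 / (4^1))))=22 / 49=0.45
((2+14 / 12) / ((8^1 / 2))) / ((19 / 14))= 7 / 12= 0.58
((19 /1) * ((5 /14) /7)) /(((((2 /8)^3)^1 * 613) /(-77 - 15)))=-279680 /30037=-9.31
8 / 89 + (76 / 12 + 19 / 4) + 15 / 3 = 16.17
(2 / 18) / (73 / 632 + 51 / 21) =4424 / 101295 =0.04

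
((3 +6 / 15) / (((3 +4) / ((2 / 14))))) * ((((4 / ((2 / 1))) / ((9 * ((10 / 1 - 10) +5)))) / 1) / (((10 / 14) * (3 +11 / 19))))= 19 / 15750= 0.00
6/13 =0.46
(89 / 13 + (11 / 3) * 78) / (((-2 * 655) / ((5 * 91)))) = -26649 / 262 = -101.71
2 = 2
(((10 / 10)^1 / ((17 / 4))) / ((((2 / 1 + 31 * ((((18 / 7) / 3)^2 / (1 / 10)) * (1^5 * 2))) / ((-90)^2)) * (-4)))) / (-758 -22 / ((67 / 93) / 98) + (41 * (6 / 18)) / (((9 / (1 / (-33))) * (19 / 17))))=0.00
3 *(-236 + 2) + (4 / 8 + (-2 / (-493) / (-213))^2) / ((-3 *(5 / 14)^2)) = -581646397993372 / 827016756075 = -703.31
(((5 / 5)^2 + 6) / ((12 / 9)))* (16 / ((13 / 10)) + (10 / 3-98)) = -5621 / 13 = -432.38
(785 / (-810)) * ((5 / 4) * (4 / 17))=-785 / 2754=-0.29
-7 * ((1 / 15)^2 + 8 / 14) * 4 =-3628 / 225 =-16.12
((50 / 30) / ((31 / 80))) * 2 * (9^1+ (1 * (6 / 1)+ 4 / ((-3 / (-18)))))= 10400 / 31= 335.48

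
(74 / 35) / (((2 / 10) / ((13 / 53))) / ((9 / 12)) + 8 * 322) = 1443 / 1758862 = 0.00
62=62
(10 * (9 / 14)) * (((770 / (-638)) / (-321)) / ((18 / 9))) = 75 / 6206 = 0.01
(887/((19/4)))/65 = 3548/1235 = 2.87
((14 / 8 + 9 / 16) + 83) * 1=1365 / 16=85.31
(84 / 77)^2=144 / 121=1.19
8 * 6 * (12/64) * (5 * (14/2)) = 315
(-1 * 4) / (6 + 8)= -2 / 7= -0.29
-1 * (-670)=670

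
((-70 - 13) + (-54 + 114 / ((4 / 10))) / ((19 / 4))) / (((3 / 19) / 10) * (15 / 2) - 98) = 2612 / 7439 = 0.35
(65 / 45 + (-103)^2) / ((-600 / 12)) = -47747 / 225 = -212.21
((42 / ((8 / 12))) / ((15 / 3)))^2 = 3969 / 25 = 158.76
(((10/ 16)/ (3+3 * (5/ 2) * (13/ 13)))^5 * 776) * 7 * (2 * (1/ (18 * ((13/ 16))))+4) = 36678125/ 2184410592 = 0.02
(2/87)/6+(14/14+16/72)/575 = 298/50025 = 0.01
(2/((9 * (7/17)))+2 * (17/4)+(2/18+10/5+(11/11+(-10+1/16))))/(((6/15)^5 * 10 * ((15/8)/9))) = 278875/2688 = 103.75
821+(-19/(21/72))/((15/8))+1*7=27764/35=793.26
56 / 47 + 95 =4521 / 47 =96.19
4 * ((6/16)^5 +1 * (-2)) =-65293/8192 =-7.97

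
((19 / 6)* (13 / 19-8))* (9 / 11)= -417 / 22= -18.95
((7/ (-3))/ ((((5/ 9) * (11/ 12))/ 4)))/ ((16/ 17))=-1071/ 55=-19.47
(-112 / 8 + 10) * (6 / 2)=-12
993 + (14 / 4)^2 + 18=4093 / 4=1023.25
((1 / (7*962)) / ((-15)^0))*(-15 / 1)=-15 / 6734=-0.00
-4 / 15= -0.27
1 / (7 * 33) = 1 / 231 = 0.00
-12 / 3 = -4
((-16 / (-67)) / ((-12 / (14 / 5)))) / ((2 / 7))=-196 / 1005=-0.20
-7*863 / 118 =-6041 / 118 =-51.19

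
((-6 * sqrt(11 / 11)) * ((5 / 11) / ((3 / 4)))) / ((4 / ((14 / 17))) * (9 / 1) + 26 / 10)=-1400 / 17831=-0.08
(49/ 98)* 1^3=1/ 2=0.50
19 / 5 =3.80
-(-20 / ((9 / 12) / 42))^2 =-1254400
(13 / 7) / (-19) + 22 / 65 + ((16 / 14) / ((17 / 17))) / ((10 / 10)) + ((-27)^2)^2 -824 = 4587195926 / 8645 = 530618.38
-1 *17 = -17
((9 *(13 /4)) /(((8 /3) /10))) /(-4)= -1755 /64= -27.42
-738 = -738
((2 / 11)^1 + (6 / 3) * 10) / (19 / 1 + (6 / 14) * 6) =1554 / 1661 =0.94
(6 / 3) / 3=0.67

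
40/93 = 0.43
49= 49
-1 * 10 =-10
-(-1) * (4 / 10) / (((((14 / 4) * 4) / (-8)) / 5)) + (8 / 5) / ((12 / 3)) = -26 / 35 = -0.74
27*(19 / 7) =513 / 7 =73.29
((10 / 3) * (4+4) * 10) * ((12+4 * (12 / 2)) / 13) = 9600 / 13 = 738.46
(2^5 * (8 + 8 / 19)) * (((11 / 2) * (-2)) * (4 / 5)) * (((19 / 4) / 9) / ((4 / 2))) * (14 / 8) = -9856 / 9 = -1095.11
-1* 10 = -10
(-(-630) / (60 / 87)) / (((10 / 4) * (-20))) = -1827 / 100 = -18.27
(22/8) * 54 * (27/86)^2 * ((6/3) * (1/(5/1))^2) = 216513/184900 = 1.17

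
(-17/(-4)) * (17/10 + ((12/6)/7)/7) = 14501/1960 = 7.40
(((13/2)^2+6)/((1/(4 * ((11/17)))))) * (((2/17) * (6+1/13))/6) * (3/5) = 8.93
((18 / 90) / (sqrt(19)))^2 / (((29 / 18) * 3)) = 6 / 13775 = 0.00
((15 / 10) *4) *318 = 1908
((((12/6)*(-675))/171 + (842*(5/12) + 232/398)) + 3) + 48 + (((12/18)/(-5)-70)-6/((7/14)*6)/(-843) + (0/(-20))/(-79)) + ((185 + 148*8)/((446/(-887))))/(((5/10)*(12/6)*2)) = -14740795809299/14215728180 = -1036.94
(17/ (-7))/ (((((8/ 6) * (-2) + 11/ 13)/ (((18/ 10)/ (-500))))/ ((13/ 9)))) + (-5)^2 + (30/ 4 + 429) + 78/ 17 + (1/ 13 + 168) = 174135091451/ 274592500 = 634.16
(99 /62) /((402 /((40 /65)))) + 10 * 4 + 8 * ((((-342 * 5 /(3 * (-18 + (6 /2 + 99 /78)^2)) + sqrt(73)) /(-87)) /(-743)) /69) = 8 * sqrt(73) /4460229 + 245665781250454 /6141962804679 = 40.00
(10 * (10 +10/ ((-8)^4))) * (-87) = -8910975/ 1024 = -8702.12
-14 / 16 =-7 / 8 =-0.88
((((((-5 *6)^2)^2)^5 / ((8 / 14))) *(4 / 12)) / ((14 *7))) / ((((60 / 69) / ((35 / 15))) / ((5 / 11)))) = 27845847646875000000000000000 / 11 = 2531440695170454545454545000.00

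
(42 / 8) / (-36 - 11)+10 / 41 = 1019 / 7708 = 0.13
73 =73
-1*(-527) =527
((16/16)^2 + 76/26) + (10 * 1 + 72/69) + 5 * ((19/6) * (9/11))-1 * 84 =-368887/6578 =-56.08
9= 9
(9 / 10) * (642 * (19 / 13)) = 54891 / 65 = 844.48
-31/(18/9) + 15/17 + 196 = 6167/34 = 181.38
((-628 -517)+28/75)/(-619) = 85847/46425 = 1.85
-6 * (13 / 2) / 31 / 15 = -13 / 155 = -0.08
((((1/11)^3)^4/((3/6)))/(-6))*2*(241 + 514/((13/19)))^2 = -332768402/1591183186997547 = -0.00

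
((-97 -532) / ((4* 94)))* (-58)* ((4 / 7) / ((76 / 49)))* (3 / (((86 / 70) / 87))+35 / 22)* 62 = 801456185075 / 1689556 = 474359.05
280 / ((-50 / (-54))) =1512 / 5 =302.40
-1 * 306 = -306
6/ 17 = 0.35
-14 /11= -1.27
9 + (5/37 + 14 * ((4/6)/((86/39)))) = 21268/1591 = 13.37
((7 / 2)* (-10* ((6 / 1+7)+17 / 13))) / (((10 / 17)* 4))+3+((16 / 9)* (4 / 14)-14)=-731593 / 3276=-223.32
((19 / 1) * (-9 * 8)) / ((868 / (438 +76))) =-175788 / 217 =-810.08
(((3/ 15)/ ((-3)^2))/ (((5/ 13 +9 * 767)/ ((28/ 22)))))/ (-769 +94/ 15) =-91/ 16941558216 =-0.00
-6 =-6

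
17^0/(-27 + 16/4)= -1/23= -0.04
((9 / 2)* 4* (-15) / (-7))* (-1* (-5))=1350 / 7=192.86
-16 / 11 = -1.45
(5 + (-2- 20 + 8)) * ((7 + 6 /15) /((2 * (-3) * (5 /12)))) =666 /25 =26.64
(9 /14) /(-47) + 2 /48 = 221 /7896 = 0.03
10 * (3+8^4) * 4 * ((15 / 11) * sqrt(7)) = 2459400 * sqrt(7) / 11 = 591541.89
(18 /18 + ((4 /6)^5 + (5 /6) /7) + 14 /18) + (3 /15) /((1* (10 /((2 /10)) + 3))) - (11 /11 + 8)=-6.97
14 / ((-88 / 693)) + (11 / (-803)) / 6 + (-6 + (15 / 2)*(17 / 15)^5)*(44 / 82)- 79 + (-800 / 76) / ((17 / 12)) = -37660703599693 / 195764647500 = -192.38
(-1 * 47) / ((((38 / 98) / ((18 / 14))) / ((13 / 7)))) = -5499 / 19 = -289.42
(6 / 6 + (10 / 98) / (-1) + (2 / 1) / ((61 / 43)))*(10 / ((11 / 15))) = 1034700 / 32879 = 31.47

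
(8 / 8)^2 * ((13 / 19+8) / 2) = 165 / 38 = 4.34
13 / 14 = 0.93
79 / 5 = 15.80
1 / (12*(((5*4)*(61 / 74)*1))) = 37 / 7320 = 0.01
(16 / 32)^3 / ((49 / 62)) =0.16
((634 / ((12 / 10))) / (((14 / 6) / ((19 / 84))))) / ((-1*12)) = -30115 / 7056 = -4.27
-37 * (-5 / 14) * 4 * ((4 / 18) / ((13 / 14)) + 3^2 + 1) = 443260 / 819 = 541.22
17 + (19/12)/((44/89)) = 10667/528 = 20.20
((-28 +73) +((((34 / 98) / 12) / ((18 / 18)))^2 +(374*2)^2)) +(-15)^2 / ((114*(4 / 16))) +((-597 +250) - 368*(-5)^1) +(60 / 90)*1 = 561050.56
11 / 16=0.69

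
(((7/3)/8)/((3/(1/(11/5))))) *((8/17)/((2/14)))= 245/1683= 0.15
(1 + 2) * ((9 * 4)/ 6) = 18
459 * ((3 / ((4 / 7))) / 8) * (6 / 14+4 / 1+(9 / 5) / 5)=576963 / 400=1442.41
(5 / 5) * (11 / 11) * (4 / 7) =4 / 7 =0.57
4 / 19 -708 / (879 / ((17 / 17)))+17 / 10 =61519 / 55670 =1.11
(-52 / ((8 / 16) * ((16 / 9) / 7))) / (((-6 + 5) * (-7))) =-117 / 2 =-58.50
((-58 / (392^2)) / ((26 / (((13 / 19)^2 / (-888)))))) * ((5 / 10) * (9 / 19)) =1131 / 623956974592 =0.00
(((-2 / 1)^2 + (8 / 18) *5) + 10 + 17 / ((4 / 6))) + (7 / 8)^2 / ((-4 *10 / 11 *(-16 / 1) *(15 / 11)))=76920187 / 1843200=41.73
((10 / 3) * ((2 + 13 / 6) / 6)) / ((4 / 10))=625 / 108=5.79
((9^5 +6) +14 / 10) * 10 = 590564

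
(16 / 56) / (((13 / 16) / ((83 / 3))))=9.73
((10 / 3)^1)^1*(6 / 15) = 1.33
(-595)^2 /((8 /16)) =708050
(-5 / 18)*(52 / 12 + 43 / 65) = -487 / 351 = -1.39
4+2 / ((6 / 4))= 16 / 3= 5.33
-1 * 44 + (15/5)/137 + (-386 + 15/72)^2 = 11741413697/78912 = 148791.23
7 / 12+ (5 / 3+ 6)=33 / 4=8.25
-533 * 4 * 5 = -10660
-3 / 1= -3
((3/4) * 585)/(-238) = -1755/952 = -1.84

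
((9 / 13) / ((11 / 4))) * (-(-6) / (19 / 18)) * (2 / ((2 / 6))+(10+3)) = 3888 / 143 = 27.19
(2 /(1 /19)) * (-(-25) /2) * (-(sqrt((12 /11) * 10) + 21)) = -9975 - 950 * sqrt(330) /11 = -11543.87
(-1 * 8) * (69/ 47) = -552/ 47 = -11.74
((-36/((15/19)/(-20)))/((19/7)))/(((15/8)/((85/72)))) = 1904/9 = 211.56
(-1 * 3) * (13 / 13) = -3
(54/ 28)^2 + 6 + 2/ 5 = 9917/ 980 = 10.12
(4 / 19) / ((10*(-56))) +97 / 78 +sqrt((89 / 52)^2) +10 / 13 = 193163 / 51870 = 3.72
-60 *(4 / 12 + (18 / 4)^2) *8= -9880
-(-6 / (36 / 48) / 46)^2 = -16 / 529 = -0.03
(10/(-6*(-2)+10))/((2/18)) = 45/11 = 4.09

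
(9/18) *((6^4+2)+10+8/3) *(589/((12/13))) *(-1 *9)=-7526831/2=-3763415.50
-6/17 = -0.35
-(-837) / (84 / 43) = 11997 / 28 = 428.46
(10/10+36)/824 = 37/824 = 0.04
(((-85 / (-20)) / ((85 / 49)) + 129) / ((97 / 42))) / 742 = 7887 / 102820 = 0.08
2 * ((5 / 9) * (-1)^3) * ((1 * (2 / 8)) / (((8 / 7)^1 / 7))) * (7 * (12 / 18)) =-1715 / 216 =-7.94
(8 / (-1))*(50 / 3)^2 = -20000 / 9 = -2222.22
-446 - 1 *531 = -977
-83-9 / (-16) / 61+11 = -70263 / 976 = -71.99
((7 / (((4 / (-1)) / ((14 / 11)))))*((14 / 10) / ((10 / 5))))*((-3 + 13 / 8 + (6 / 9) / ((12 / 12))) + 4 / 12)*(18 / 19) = 9261 / 16720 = 0.55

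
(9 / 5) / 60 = 3 / 100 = 0.03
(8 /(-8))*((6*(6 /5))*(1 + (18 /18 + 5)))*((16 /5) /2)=-2016 /25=-80.64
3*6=18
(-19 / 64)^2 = 361 / 4096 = 0.09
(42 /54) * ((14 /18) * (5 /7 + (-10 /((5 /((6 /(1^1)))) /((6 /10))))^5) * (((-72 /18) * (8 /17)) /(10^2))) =23701865992 /107578125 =220.32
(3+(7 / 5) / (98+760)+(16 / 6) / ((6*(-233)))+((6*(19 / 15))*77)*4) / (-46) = -7028375671 / 137940660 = -50.95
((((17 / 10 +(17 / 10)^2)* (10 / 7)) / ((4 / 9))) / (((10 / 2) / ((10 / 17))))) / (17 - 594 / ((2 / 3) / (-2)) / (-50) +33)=1215 / 10052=0.12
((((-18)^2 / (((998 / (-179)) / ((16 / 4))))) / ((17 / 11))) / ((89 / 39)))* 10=-497605680 / 754987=-659.09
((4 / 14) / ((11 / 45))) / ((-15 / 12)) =-72 / 77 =-0.94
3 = 3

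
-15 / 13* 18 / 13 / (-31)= 270 / 5239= 0.05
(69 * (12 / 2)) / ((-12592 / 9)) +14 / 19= 52747 / 119624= 0.44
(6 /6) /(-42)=-1 /42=-0.02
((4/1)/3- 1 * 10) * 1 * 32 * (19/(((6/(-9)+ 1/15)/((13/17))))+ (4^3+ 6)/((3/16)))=-96821.96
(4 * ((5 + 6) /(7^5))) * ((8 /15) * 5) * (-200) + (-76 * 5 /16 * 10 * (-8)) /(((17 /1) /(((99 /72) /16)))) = 225152125 /27429024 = 8.21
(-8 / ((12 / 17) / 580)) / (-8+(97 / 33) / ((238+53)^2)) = 189371160 / 230471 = 821.67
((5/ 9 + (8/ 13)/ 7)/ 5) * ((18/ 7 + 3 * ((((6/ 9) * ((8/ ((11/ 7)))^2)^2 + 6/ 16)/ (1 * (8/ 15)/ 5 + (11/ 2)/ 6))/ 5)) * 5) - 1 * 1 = 2916032895799/ 17179075914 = 169.74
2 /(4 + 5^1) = 2 /9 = 0.22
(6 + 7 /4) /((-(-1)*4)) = 31 /16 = 1.94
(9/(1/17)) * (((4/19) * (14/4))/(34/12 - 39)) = -1836/589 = -3.12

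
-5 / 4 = -1.25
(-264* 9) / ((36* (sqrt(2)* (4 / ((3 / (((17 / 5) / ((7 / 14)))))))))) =-495* sqrt(2) / 136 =-5.15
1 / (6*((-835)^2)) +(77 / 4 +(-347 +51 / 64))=-43768299343 / 133867200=-326.95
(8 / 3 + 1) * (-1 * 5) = -18.33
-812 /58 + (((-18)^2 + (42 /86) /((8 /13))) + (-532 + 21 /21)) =-75751 /344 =-220.21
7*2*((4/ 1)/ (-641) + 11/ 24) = 48685/ 7692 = 6.33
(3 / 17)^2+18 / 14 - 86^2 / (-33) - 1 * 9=216.44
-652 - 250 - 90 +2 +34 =-956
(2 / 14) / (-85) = -1 / 595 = -0.00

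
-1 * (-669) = 669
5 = 5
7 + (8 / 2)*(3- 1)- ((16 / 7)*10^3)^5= -1048575999999999747895 / 16807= -62389242577497456.29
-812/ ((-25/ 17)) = 13804/ 25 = 552.16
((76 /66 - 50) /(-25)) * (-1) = -1612 /825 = -1.95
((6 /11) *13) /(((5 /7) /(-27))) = -14742 /55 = -268.04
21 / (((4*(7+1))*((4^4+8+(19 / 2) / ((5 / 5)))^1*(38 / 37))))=777 / 332576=0.00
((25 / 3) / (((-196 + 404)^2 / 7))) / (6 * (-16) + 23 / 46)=-175 / 12395136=-0.00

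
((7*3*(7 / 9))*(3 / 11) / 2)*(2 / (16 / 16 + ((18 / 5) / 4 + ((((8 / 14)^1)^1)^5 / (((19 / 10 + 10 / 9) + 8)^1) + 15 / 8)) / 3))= 32645244520 / 14120926039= 2.31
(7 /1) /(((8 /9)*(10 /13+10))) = 0.73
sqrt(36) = 6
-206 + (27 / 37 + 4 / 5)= -37827 / 185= -204.47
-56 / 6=-28 / 3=-9.33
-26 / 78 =-1 / 3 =-0.33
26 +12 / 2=32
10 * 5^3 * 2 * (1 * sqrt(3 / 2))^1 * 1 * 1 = 1250 * sqrt(6) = 3061.86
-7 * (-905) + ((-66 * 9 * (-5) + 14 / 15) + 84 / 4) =9326.93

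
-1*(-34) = 34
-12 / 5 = -2.40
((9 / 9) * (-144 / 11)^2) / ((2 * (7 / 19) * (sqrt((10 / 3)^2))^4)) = 997272 / 529375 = 1.88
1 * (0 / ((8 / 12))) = 0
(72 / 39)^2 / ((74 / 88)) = 4.05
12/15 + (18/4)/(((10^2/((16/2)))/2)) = 1.52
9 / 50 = 0.18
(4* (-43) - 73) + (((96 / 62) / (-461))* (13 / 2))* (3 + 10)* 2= -3509407 / 14291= -245.57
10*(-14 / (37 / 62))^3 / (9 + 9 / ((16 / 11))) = -104635525120 / 12308679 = -8500.95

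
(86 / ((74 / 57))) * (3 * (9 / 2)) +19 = 67583 / 74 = 913.28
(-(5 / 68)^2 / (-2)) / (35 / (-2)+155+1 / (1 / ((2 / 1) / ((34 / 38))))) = 25 / 1292272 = 0.00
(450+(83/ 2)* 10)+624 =1489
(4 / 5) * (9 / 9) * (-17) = -68 / 5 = -13.60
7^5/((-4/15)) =-252105/4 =-63026.25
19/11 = 1.73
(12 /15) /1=4 /5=0.80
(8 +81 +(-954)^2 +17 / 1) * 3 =2730666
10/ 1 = 10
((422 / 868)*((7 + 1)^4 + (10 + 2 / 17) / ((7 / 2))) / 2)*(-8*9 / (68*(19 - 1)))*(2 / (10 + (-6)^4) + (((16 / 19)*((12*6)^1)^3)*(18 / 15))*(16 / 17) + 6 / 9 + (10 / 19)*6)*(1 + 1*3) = -869104385078506072 / 10442655195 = -83226379.58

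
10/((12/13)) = 10.83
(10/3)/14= 5/21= 0.24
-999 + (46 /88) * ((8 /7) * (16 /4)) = -76739 /77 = -996.61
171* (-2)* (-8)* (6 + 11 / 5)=112176 / 5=22435.20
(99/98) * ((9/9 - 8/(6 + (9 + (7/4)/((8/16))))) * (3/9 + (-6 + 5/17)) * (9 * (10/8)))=-34.65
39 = 39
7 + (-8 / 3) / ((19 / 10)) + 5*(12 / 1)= 3739 / 57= 65.60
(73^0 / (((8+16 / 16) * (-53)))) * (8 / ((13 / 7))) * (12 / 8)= -28 / 2067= -0.01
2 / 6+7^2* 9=1324 / 3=441.33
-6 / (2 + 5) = -6 / 7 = -0.86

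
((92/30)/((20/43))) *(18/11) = 2967/275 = 10.79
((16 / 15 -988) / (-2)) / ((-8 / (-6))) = 3701 / 10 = 370.10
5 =5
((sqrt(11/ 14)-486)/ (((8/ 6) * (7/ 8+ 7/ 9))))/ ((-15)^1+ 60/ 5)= 8748/ 119-9 * sqrt(154)/ 833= 73.38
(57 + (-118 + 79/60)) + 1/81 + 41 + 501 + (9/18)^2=390889/810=482.58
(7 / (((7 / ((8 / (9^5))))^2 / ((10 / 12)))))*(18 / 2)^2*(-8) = -1280 / 903981141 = -0.00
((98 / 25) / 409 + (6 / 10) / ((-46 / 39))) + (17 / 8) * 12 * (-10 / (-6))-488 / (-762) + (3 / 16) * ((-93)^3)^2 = 121310659439.33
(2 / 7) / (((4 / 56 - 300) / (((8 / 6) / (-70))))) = 8 / 440895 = 0.00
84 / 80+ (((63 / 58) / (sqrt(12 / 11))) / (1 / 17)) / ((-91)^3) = 21 / 20 - 51*sqrt(33) / 12487748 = 1.05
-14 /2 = -7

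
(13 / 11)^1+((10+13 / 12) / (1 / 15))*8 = 14643 / 11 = 1331.18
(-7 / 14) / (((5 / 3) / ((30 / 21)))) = -3 / 7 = -0.43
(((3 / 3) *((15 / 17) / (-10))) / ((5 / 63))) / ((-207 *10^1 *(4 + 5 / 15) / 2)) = 63 / 254150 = 0.00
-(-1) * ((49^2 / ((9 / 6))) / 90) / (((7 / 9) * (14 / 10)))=49 / 3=16.33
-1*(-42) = 42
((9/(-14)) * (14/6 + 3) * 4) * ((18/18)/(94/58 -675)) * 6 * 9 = 18792/17087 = 1.10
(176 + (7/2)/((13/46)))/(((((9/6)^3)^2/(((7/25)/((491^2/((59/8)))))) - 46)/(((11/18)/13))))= 44503228/6682588395561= 0.00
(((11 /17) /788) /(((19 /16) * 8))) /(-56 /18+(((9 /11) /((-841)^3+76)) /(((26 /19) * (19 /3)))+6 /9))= -2806970893155 /79382384406196691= -0.00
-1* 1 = -1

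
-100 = -100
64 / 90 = 32 / 45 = 0.71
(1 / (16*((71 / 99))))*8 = 99 / 142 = 0.70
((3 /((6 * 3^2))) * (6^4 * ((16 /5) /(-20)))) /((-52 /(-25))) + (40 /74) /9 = -23716 /4329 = -5.48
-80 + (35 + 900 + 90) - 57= 888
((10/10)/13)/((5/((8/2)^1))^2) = 16/325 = 0.05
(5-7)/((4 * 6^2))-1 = -73/72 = -1.01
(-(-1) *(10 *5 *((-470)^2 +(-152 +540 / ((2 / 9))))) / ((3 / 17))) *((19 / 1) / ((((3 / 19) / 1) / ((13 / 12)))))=8243224082.41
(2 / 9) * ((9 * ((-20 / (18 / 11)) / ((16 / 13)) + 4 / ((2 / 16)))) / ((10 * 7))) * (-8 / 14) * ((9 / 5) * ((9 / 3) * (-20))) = 1362 / 35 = 38.91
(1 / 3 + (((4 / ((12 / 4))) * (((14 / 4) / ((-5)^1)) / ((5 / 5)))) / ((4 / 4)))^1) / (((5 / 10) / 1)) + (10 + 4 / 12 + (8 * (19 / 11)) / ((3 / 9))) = 50.59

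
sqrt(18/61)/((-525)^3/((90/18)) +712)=-3 * sqrt(122)/1765334693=-0.00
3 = 3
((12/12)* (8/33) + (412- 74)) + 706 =1044.24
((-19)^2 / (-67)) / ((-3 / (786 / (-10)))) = -47291 / 335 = -141.17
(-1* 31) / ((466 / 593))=-18383 / 466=-39.45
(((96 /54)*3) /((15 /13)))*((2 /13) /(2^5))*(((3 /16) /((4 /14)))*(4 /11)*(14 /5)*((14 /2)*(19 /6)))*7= 45619 /19800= 2.30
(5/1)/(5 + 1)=5/6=0.83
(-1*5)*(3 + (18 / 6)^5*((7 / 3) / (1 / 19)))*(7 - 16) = 484920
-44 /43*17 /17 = -44 /43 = -1.02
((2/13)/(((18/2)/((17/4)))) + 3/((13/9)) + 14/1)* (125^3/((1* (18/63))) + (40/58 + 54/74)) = 55437646276459/502164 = 110397492.21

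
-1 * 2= -2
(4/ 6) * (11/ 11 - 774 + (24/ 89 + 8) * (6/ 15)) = -228342/ 445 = -513.13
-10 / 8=-1.25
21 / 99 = 7 / 33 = 0.21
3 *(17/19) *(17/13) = 867/247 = 3.51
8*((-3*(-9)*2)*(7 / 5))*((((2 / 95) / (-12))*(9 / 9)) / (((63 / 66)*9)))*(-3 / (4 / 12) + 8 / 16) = 1496 / 1425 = 1.05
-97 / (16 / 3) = -291 / 16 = -18.19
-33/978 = -11/326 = -0.03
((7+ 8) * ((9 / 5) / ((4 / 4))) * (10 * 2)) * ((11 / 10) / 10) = 297 / 5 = 59.40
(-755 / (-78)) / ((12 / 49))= 39.52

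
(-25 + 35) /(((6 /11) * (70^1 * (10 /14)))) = 11 /30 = 0.37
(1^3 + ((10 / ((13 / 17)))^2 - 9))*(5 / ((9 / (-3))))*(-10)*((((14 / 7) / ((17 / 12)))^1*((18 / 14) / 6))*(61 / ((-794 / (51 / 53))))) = -1512385200 / 24891503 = -60.76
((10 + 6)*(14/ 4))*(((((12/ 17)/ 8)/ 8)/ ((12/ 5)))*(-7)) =-245/ 136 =-1.80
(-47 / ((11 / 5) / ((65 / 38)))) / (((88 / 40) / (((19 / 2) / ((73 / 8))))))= -152750 / 8833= -17.29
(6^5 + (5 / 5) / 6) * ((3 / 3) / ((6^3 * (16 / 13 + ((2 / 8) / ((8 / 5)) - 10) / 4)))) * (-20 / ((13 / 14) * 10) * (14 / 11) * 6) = 292632704 / 607959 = 481.34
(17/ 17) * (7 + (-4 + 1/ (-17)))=50/ 17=2.94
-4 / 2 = -2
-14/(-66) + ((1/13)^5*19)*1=2599678/12252669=0.21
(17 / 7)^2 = 289 / 49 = 5.90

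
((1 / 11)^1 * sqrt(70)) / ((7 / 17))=17 * sqrt(70) / 77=1.85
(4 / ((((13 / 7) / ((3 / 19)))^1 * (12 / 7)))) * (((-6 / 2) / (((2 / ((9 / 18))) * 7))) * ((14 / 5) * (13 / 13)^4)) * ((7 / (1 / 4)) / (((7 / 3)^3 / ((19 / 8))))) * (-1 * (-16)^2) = 5184 / 65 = 79.75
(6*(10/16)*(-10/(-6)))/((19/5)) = 125/76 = 1.64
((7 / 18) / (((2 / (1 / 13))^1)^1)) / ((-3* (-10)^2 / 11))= -77 / 140400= -0.00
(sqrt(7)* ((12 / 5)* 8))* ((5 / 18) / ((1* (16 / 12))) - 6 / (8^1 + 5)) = -316* sqrt(7) / 65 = -12.86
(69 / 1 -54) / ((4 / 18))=135 / 2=67.50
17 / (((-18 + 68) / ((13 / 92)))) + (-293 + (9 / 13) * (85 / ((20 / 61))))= -6785577 / 59800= -113.47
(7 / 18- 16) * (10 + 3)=-3653 / 18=-202.94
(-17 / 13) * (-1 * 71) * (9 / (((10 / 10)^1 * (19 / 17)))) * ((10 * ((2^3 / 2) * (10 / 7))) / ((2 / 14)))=73868400 / 247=299062.35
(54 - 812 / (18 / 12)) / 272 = -43 / 24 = -1.79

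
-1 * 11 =-11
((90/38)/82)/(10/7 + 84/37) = 11655/1492564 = 0.01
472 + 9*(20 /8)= 989 /2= 494.50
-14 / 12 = -7 / 6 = -1.17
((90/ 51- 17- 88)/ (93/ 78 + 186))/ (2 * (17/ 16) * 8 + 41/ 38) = -577980/ 18947231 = -0.03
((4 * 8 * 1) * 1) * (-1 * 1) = -32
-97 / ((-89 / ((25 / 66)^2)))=60625 / 387684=0.16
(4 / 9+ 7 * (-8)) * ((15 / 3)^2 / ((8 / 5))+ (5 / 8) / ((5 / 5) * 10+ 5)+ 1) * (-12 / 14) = 50000 / 63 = 793.65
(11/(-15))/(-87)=11/1305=0.01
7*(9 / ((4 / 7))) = 441 / 4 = 110.25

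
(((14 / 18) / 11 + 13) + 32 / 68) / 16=11395 / 13464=0.85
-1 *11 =-11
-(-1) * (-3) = -3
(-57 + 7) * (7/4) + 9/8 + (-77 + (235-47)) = 197/8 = 24.62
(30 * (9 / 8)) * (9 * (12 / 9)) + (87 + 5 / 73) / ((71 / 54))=2442339 / 5183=471.22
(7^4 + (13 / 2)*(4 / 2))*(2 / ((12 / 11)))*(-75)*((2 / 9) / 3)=-663850 / 27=-24587.04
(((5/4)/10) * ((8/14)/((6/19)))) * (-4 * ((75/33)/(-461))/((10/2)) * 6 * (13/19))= 130/35497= 0.00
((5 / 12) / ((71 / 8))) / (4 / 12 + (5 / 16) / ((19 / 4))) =760 / 6461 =0.12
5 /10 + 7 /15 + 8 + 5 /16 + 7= 3907 /240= 16.28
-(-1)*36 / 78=6 / 13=0.46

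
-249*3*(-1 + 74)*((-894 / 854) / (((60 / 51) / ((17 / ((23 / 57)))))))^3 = 21771288187718376489061221 / 7578043957288000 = 2872942979.80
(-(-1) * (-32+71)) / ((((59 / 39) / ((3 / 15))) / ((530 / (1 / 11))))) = 1773486 / 59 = 30059.08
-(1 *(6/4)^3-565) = 4493/8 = 561.62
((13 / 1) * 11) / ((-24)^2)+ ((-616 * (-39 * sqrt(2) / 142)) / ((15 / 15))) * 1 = 143 / 576+ 12012 * sqrt(2) / 71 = 239.51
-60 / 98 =-30 / 49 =-0.61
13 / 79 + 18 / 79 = 31 / 79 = 0.39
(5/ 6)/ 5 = 1/ 6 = 0.17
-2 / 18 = -1 / 9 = -0.11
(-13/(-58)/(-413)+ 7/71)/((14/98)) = 166755/242962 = 0.69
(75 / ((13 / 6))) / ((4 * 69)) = 75 / 598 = 0.13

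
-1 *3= -3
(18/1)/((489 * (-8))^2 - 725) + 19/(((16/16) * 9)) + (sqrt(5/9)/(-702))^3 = 290757523/137727171 - 5 * sqrt(5)/9340607016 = 2.11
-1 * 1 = -1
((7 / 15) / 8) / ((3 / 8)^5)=28672 / 3645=7.87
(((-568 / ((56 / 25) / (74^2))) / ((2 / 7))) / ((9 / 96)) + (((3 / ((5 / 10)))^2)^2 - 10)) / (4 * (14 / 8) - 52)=155514542 / 135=1151959.57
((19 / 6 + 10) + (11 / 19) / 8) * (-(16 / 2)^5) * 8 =-197820416 / 57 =-3470533.61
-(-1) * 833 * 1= 833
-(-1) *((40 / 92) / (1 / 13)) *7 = 910 / 23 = 39.57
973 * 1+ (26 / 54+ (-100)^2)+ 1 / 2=592595 / 54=10973.98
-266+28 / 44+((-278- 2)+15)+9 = -5735 / 11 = -521.36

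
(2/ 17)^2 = 4/ 289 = 0.01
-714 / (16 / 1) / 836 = -357 / 6688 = -0.05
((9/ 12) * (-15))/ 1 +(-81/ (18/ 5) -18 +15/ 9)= -601/ 12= -50.08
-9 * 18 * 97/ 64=-245.53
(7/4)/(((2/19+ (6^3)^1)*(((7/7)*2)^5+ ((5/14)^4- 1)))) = 638666/2446192613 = 0.00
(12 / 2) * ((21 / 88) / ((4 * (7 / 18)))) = 81 / 88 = 0.92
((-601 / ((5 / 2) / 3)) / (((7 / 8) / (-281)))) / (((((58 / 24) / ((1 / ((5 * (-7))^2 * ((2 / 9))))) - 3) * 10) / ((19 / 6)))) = 693087624 / 6188525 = 112.00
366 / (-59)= -366 / 59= -6.20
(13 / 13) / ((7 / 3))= 3 / 7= 0.43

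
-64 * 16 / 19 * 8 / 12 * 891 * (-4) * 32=77856768 / 19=4097724.63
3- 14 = -11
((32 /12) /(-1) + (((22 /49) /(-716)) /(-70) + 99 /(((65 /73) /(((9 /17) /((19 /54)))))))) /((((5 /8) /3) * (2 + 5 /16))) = 16297622938208 /47694110555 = 341.71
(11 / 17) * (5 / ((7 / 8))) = 440 / 119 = 3.70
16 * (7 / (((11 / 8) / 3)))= 2688 / 11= 244.36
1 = 1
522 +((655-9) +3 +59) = 1230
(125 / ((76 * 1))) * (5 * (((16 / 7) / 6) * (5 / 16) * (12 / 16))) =3125 / 4256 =0.73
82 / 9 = 9.11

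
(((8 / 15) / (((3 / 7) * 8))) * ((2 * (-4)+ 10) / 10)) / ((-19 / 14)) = -98 / 4275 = -0.02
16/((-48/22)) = -22/3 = -7.33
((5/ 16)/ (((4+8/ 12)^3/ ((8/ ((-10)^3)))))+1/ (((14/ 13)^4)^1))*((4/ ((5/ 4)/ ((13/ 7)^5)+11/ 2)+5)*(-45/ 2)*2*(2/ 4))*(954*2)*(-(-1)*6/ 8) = -165356907089992677/ 1207723086080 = -136916.24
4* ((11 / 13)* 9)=396 / 13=30.46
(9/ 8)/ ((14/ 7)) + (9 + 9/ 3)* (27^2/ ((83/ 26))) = 3639915/ 1328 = 2740.90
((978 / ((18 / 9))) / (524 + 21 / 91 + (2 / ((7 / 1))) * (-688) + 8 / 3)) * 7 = 10.36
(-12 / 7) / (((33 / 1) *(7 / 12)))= -48 / 539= -0.09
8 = 8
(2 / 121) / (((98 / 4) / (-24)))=-96 / 5929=-0.02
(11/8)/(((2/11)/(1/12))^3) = 14641/110592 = 0.13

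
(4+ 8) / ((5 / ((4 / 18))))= 8 / 15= 0.53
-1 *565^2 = -319225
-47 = -47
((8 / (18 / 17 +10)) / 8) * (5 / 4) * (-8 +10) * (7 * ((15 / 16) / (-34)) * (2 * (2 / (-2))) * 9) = 4725 / 6016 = 0.79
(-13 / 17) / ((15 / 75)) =-65 / 17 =-3.82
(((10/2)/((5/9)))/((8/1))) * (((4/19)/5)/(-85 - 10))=-9/18050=-0.00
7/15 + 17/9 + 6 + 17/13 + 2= 6823/585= 11.66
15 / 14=1.07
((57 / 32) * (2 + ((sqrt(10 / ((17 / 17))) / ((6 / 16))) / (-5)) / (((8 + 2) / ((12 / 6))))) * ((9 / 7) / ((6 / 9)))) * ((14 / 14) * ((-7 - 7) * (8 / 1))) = -1539 / 2 + 1026 * sqrt(10) / 25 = -639.72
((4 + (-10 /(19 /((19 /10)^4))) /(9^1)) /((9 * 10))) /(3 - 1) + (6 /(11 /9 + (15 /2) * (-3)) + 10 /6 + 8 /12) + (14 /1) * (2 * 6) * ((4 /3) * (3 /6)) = 70775461003 /620460000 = 114.07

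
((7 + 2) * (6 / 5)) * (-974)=-52596 / 5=-10519.20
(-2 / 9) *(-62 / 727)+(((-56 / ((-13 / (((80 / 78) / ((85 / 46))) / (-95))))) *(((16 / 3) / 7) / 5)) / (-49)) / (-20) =0.02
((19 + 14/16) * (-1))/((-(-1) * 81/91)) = -4823/216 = -22.33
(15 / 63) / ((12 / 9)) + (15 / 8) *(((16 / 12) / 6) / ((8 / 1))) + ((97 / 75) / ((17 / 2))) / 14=22993 / 95200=0.24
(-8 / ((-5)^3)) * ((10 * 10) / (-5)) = -1.28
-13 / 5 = -2.60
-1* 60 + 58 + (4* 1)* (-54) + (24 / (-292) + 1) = -15847 / 73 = -217.08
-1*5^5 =-3125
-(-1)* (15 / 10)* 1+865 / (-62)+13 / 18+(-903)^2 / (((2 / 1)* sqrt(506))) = -6545 / 558+815409* sqrt(506) / 1012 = 18112.95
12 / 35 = 0.34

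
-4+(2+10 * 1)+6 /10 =43 /5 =8.60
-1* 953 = -953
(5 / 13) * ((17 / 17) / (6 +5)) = 5 / 143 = 0.03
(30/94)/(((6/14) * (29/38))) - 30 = -39560/1363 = -29.02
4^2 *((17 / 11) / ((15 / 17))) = 4624 / 165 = 28.02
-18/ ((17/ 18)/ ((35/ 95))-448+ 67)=2268/ 47683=0.05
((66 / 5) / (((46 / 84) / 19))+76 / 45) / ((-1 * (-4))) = 23788 / 207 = 114.92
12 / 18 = 2 / 3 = 0.67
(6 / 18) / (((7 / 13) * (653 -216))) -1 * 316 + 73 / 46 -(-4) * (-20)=-7239031 / 18354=-394.41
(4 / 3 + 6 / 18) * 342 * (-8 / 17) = -4560 / 17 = -268.24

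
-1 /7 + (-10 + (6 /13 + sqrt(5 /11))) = -881 /91 + sqrt(55) /11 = -9.01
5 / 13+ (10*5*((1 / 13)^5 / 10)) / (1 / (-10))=0.38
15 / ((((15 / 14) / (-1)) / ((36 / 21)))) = -24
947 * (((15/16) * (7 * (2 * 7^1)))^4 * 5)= 1381876844709375/4096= 337372276540.37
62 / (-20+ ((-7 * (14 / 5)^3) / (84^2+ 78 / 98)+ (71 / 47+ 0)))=-125951457750 / 37604914399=-3.35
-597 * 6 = -3582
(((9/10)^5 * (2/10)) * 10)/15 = 19683/250000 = 0.08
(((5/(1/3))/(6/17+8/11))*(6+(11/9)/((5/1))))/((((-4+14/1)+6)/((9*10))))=788205/1616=487.75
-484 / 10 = -242 / 5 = -48.40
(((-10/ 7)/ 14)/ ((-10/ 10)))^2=25/ 2401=0.01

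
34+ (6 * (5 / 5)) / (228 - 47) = 6160 / 181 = 34.03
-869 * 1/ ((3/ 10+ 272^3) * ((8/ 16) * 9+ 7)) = -17380/ 4628439109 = -0.00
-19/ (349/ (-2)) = 38/ 349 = 0.11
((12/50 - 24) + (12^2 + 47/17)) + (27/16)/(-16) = 13371437/108800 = 122.90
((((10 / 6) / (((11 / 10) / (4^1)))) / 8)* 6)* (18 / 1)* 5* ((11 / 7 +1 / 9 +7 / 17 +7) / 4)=1217500 / 1309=930.10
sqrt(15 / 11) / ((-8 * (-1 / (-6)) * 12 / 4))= -sqrt(165) / 44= -0.29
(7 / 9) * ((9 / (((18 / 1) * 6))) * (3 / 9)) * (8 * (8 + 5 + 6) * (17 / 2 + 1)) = 2527 / 81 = 31.20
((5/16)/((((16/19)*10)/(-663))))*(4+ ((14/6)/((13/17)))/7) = -55879/512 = -109.14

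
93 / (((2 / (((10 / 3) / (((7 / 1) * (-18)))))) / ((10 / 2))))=-775 / 126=-6.15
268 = 268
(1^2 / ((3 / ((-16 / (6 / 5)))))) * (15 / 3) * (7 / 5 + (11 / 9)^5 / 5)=-43.23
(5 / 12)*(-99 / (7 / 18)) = -1485 / 14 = -106.07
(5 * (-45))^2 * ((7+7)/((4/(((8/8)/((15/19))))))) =448875/2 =224437.50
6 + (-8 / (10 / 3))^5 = -230082 / 3125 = -73.63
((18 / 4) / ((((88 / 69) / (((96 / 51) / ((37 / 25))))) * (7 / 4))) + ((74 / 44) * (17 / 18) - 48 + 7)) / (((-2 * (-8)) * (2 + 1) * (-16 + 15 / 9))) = 64246421 / 1199588544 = 0.05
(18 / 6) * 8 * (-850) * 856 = -17462400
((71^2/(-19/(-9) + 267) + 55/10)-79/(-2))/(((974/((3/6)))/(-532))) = -2932821/168502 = -17.41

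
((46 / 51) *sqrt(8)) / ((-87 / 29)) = -0.85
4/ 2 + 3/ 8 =19/ 8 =2.38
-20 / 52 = -5 / 13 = -0.38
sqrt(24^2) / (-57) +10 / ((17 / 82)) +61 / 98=48.44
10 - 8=2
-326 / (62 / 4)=-652 / 31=-21.03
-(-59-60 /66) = 659 /11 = 59.91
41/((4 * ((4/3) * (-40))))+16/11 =8887/7040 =1.26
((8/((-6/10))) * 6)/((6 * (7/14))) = -26.67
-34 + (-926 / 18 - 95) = -1624 / 9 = -180.44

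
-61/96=-0.64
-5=-5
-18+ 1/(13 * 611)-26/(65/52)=-1540937/39715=-38.80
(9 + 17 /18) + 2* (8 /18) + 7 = 107 /6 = 17.83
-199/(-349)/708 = 199/247092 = 0.00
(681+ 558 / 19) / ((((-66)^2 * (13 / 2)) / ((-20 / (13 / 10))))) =-0.39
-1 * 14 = -14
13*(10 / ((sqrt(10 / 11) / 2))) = 26*sqrt(110) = 272.69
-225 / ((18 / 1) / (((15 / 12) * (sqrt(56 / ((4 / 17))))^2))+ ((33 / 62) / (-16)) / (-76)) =-3364368000 / 911249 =-3692.04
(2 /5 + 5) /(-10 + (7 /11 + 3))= -297 /350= -0.85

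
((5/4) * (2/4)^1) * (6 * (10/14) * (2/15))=5/14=0.36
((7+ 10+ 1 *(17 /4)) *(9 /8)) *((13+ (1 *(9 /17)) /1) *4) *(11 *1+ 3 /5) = 30015 /2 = 15007.50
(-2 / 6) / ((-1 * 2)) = 1 / 6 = 0.17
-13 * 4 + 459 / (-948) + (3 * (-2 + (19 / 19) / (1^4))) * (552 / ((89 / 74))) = -40199969 / 28124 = -1429.38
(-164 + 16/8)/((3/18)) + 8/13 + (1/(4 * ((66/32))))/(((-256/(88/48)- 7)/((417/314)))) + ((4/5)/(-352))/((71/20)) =-4995171454777/5142311746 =-971.39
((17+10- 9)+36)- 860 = -806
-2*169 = -338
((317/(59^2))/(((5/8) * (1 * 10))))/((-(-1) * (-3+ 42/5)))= 1268/469935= 0.00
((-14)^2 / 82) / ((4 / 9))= 441 / 82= 5.38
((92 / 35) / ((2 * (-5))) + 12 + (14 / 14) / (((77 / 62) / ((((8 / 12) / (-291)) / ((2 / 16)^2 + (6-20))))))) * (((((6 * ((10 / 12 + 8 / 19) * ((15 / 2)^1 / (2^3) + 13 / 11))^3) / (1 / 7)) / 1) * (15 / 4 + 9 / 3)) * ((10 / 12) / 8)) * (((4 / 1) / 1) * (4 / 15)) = 6946.40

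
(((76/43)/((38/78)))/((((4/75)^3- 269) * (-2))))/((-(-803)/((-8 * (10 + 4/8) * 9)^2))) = 18807106500000/3918499774519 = 4.80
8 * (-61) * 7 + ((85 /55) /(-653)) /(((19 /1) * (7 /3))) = -3263438075 /955339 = -3416.00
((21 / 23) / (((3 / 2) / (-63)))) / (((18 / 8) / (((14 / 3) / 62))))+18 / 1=16.72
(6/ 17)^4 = 1296/ 83521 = 0.02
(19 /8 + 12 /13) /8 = 343 /832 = 0.41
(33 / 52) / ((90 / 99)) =363 / 520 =0.70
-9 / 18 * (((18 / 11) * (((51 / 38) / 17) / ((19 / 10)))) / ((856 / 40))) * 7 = -0.01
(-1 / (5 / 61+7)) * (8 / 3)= -61 / 162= -0.38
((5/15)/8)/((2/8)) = 1/6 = 0.17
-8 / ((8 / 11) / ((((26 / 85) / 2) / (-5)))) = 143 / 425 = 0.34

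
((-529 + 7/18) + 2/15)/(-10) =47563/900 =52.85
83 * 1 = 83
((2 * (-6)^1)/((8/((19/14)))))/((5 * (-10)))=57/1400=0.04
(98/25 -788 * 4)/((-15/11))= 288574/125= 2308.59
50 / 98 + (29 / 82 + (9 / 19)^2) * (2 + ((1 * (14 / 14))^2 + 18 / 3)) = 8286001 / 1450498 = 5.71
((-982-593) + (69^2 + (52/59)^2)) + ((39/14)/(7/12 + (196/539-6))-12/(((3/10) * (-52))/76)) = 685557777908/211286257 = 3244.69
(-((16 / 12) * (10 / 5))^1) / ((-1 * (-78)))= -4 / 117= -0.03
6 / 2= 3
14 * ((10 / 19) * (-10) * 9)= -12600 / 19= -663.16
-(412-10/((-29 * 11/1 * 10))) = -412.00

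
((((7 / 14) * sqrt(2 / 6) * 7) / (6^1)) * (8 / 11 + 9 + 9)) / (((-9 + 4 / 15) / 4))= -7210 * sqrt(3) / 4323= -2.89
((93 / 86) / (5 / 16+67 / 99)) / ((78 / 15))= 184140 / 875953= 0.21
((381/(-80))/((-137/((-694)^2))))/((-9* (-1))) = 15291943/8220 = 1860.33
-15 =-15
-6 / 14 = -3 / 7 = -0.43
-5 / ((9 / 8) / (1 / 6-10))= 1180 / 27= 43.70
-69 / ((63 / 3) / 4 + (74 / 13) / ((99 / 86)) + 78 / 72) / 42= -29601 / 203210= -0.15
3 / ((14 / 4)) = 0.86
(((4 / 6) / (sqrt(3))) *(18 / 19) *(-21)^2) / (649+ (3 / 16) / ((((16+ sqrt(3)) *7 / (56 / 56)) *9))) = 1778112 / 228582154800403+ 32699602962432 *sqrt(3) / 228582154800403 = 0.25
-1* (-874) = 874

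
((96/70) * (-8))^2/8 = 18432/1225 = 15.05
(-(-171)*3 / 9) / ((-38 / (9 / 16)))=-27 / 32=-0.84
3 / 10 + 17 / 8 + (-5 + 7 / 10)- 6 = -63 / 8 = -7.88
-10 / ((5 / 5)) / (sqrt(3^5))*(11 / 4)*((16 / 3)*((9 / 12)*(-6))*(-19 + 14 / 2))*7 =-6160*sqrt(3) / 3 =-3556.48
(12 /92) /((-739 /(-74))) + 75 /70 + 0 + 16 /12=1726021 /713874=2.42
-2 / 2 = -1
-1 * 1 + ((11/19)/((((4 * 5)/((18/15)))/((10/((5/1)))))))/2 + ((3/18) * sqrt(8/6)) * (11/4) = -917/950 + 11 * sqrt(3)/36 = -0.44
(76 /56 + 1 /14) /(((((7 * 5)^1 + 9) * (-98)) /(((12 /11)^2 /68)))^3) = -3645 /38161655088063613876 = -0.00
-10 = -10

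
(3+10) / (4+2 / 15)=195 / 62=3.15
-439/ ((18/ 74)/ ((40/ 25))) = -129944/ 45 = -2887.64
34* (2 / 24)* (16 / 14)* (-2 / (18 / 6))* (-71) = 9656 / 63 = 153.27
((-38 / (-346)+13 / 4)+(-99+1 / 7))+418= 1562203 / 4844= 322.50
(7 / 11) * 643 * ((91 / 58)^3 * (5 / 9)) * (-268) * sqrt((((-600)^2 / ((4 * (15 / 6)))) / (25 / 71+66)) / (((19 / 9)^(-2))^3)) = -11133731912480450 * sqrt(3344810) / 394866714429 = -51567486.09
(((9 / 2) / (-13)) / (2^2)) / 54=-1 / 624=-0.00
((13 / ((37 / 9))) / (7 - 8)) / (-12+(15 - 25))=117 / 814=0.14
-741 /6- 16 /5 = -1267 /10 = -126.70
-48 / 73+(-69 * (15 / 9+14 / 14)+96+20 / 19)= -87.60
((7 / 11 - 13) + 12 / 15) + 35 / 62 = -37507 / 3410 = -11.00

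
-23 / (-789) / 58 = 23 / 45762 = 0.00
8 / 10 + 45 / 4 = 241 / 20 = 12.05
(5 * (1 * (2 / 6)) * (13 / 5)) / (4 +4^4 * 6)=13 / 4620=0.00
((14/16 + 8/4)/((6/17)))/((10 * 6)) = 391/2880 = 0.14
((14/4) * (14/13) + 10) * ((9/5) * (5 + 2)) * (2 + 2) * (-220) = -1984752/13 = -152673.23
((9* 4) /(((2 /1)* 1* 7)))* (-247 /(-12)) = 741 /14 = 52.93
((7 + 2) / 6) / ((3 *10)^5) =1 / 16200000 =0.00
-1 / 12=-0.08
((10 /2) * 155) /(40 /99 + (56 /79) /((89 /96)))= 663.16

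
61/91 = 0.67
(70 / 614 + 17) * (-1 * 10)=-52540 / 307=-171.14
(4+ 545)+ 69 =618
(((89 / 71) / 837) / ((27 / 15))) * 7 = 3115 / 534843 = 0.01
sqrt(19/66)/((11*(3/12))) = 2*sqrt(1254)/363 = 0.20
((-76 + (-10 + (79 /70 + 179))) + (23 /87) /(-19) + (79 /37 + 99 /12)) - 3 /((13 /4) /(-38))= 15536705729 /111313020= 139.58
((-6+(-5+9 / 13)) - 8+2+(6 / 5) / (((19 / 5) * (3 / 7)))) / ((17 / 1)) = -3846 / 4199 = -0.92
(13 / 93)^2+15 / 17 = 132608 / 147033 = 0.90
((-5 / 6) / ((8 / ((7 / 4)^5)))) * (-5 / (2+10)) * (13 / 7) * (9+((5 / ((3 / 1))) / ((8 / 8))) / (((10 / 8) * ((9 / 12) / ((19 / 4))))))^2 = 19234230925 / 47775744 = 402.59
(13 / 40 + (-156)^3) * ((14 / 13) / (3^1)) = -81768953 / 60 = -1362815.88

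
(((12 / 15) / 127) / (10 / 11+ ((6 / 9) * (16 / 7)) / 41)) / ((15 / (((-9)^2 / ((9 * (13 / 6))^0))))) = 511434 / 14227175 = 0.04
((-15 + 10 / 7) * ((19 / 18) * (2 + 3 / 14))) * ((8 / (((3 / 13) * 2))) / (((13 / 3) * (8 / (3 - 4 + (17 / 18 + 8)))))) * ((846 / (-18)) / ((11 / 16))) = 34188505 / 3969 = 8613.88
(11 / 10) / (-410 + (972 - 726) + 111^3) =11 / 13674670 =0.00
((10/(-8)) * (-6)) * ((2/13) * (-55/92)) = -825/1196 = -0.69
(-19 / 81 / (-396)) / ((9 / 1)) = 19 / 288684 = 0.00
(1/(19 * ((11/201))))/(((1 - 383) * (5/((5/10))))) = -201/798380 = -0.00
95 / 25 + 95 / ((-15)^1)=-38 / 15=-2.53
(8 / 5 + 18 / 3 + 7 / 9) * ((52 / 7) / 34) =9802 / 5355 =1.83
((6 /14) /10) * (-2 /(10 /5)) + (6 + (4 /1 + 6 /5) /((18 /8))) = 5209 /630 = 8.27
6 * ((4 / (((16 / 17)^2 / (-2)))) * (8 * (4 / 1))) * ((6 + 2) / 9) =-4624 / 3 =-1541.33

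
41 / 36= 1.14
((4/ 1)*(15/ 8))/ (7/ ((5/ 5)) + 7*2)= 5/ 14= 0.36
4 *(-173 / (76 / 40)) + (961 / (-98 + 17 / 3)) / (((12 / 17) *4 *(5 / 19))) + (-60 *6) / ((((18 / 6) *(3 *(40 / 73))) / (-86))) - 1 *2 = 2483202183 / 421040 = 5897.78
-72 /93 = -24 /31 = -0.77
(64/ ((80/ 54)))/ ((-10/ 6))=-648/ 25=-25.92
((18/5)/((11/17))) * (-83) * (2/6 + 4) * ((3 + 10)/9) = -476918/165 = -2890.41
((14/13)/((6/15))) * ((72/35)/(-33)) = -24/143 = -0.17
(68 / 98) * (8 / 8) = 34 / 49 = 0.69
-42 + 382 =340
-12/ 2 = -6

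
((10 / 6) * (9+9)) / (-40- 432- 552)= -15 / 512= -0.03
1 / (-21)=-1 / 21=-0.05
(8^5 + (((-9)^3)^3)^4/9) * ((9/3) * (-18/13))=-10397722866895003574695450000000000.00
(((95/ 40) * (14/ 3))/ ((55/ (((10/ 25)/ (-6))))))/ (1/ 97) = -12901/ 9900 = -1.30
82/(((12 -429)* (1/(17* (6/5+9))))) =-34.10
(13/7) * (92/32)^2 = 6877/448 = 15.35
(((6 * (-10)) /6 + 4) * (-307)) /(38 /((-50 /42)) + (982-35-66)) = 46050 /21227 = 2.17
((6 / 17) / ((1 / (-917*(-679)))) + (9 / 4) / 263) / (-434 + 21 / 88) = -86462700918 / 170662541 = -506.63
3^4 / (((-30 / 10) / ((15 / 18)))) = -45 / 2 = -22.50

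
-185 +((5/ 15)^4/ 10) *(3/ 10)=-499499/ 2700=-185.00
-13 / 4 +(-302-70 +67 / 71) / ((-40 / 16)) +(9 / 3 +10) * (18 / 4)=57843 / 284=203.67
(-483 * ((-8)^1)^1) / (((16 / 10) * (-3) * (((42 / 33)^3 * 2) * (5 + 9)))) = -13.95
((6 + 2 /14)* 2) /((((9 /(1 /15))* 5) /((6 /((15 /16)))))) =2752 /23625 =0.12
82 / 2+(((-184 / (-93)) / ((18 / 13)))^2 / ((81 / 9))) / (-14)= 40.98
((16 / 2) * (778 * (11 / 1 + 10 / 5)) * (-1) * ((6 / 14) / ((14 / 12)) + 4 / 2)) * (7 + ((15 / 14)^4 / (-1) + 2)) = -173120346828 / 117649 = -1471498.67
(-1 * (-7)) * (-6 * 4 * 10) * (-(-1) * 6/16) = -630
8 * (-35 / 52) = -70 / 13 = -5.38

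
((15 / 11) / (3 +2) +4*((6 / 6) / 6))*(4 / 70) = 62 / 1155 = 0.05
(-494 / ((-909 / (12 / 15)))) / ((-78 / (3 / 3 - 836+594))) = 18316 / 13635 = 1.34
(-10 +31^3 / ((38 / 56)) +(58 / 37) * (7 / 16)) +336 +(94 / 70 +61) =8718349683 / 196840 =44291.55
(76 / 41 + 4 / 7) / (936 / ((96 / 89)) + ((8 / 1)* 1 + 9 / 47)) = 130848 / 47262299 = 0.00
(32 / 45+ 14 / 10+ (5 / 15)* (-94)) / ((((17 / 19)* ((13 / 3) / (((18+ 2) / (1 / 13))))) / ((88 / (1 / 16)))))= -140715520 / 51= -2759127.84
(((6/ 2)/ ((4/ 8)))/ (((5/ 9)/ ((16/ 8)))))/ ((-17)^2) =108/ 1445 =0.07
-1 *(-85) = 85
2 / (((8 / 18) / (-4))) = -18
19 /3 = 6.33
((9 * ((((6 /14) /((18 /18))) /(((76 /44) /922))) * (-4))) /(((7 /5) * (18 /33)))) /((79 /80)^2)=-64259712000 /5810371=-11059.49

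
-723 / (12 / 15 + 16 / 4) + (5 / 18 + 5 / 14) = -75595 / 504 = -149.99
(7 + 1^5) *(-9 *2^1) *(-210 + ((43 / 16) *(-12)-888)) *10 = 1627560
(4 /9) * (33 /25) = 44 /75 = 0.59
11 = 11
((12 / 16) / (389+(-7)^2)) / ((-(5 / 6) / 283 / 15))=-8.72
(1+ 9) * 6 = 60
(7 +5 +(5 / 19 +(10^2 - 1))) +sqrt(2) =sqrt(2) +2114 / 19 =112.68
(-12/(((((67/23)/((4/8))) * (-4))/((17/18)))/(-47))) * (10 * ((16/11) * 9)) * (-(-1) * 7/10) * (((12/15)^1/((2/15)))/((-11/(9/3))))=27786024/8107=3427.41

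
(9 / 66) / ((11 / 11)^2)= 0.14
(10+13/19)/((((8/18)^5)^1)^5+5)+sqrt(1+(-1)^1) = 20819041643063725074337221/9742901264588299166169073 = 2.14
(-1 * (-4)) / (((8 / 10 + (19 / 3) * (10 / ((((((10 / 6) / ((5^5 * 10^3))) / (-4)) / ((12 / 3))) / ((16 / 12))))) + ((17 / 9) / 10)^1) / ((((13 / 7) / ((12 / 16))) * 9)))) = -56160 / 1595999999377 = -0.00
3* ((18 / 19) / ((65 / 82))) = 4428 / 1235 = 3.59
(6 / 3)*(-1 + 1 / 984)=-983 / 492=-2.00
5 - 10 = -5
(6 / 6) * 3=3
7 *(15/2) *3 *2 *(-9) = -2835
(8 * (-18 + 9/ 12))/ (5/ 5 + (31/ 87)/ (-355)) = -2131065/ 15427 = -138.14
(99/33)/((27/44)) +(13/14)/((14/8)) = 2390/441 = 5.42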